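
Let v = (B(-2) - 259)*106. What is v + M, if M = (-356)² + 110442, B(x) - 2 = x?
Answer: 209724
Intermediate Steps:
B(x) = 2 + x
M = 237178 (M = 126736 + 110442 = 237178)
v = -27454 (v = ((2 - 2) - 259)*106 = (0 - 259)*106 = -259*106 = -27454)
v + M = -27454 + 237178 = 209724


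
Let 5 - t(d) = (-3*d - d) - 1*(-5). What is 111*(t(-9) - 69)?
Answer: -11655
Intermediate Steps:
t(d) = 4*d (t(d) = 5 - ((-3*d - d) - 1*(-5)) = 5 - (-4*d + 5) = 5 - (5 - 4*d) = 5 + (-5 + 4*d) = 4*d)
111*(t(-9) - 69) = 111*(4*(-9) - 69) = 111*(-36 - 69) = 111*(-105) = -11655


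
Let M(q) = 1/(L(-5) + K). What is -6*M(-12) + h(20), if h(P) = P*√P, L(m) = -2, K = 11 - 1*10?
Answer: 6 + 40*√5 ≈ 95.443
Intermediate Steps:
K = 1 (K = 11 - 10 = 1)
h(P) = P^(3/2)
M(q) = -1 (M(q) = 1/(-2 + 1) = 1/(-1) = -1)
-6*M(-12) + h(20) = -6*(-1) + 20^(3/2) = 6 + 40*√5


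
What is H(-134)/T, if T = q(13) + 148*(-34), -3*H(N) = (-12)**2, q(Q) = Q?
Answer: 16/1673 ≈ 0.0095637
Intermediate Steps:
H(N) = -48 (H(N) = -1/3*(-12)**2 = -1/3*144 = -48)
T = -5019 (T = 13 + 148*(-34) = 13 - 5032 = -5019)
H(-134)/T = -48/(-5019) = -48*(-1/5019) = 16/1673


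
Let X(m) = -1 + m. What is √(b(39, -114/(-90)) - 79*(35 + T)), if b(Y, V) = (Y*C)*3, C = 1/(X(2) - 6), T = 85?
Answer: I*√237585/5 ≈ 97.485*I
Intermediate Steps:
C = -⅕ (C = 1/((-1 + 2) - 6) = 1/(1 - 6) = 1/(-5) = -⅕ ≈ -0.20000)
b(Y, V) = -3*Y/5 (b(Y, V) = (Y*(-⅕))*3 = -Y/5*3 = -3*Y/5)
√(b(39, -114/(-90)) - 79*(35 + T)) = √(-⅗*39 - 79*(35 + 85)) = √(-117/5 - 79*120) = √(-117/5 - 9480) = √(-47517/5) = I*√237585/5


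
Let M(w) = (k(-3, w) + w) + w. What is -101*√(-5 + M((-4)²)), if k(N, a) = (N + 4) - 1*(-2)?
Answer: -101*√30 ≈ -553.20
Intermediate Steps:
k(N, a) = 6 + N (k(N, a) = (4 + N) + 2 = 6 + N)
M(w) = 3 + 2*w (M(w) = ((6 - 3) + w) + w = (3 + w) + w = 3 + 2*w)
-101*√(-5 + M((-4)²)) = -101*√(-5 + (3 + 2*(-4)²)) = -101*√(-5 + (3 + 2*16)) = -101*√(-5 + (3 + 32)) = -101*√(-5 + 35) = -101*√30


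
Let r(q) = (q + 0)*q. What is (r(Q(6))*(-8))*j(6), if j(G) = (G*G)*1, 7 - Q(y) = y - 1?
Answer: -1152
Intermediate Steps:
Q(y) = 8 - y (Q(y) = 7 - (y - 1) = 7 - (-1 + y) = 7 + (1 - y) = 8 - y)
r(q) = q² (r(q) = q*q = q²)
j(G) = G² (j(G) = G²*1 = G²)
(r(Q(6))*(-8))*j(6) = ((8 - 1*6)²*(-8))*6² = ((8 - 6)²*(-8))*36 = (2²*(-8))*36 = (4*(-8))*36 = -32*36 = -1152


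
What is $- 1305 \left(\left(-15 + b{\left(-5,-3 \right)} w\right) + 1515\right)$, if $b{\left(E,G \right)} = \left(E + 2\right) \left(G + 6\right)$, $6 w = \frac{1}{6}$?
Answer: $- \frac{7828695}{4} \approx -1.9572 \cdot 10^{6}$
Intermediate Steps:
$w = \frac{1}{36}$ ($w = \frac{1}{6 \cdot 6} = \frac{1}{6} \cdot \frac{1}{6} = \frac{1}{36} \approx 0.027778$)
$b{\left(E,G \right)} = \left(2 + E\right) \left(6 + G\right)$
$- 1305 \left(\left(-15 + b{\left(-5,-3 \right)} w\right) + 1515\right) = - 1305 \left(\left(-15 + \left(12 + 2 \left(-3\right) + 6 \left(-5\right) - -15\right) \frac{1}{36}\right) + 1515\right) = - 1305 \left(\left(-15 + \left(12 - 6 - 30 + 15\right) \frac{1}{36}\right) + 1515\right) = - 1305 \left(\left(-15 - \frac{1}{4}\right) + 1515\right) = - 1305 \left(- \frac{61}{4} + 1515\right) = \left(-1305\right) \frac{5999}{4} = - \frac{7828695}{4}$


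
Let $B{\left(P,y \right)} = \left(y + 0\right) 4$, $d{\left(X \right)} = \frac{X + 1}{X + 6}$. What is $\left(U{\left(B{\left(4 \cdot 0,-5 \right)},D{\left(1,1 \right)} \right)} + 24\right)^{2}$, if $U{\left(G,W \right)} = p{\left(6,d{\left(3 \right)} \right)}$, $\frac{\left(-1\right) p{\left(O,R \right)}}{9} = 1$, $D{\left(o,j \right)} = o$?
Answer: $225$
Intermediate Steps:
$d{\left(X \right)} = \frac{1 + X}{6 + X}$
$B{\left(P,y \right)} = 4 y$ ($B{\left(P,y \right)} = y 4 = 4 y$)
$p{\left(O,R \right)} = -9$ ($p{\left(O,R \right)} = \left(-9\right) 1 = -9$)
$U{\left(G,W \right)} = -9$
$\left(U{\left(B{\left(4 \cdot 0,-5 \right)},D{\left(1,1 \right)} \right)} + 24\right)^{2} = \left(-9 + 24\right)^{2} = 15^{2} = 225$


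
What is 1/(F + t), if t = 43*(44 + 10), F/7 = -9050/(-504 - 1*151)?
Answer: 131/316852 ≈ 0.00041344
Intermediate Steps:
F = 12670/131 (F = 7*(-9050/(-504 - 1*151)) = 7*(-9050/(-504 - 151)) = 7*(-9050/(-655)) = 7*(-9050*(-1/655)) = 7*(1810/131) = 12670/131 ≈ 96.718)
t = 2322 (t = 43*54 = 2322)
1/(F + t) = 1/(12670/131 + 2322) = 1/(316852/131) = 131/316852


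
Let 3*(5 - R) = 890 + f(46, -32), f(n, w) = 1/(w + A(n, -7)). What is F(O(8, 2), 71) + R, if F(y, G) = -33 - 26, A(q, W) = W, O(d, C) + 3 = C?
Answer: -41027/117 ≈ -350.66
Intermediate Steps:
O(d, C) = -3 + C
F(y, G) = -59
f(n, w) = 1/(-7 + w) (f(n, w) = 1/(w - 7) = 1/(-7 + w))
R = -34124/117 (R = 5 - (890 + 1/(-7 - 32))/3 = 5 - (890 + 1/(-39))/3 = 5 - (890 - 1/39)/3 = 5 - 1/3*34709/39 = 5 - 34709/117 = -34124/117 ≈ -291.66)
F(O(8, 2), 71) + R = -59 - 34124/117 = -41027/117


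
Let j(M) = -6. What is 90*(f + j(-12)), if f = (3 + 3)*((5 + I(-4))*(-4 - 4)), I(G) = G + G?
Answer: 12420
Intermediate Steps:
I(G) = 2*G
f = 144 (f = (3 + 3)*((5 + 2*(-4))*(-4 - 4)) = 6*((5 - 8)*(-8)) = 6*(-3*(-8)) = 6*24 = 144)
90*(f + j(-12)) = 90*(144 - 6) = 90*138 = 12420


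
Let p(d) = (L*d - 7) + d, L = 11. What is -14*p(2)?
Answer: -238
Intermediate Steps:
p(d) = -7 + 12*d (p(d) = (11*d - 7) + d = (-7 + 11*d) + d = -7 + 12*d)
-14*p(2) = -14*(-7 + 12*2) = -14*(-7 + 24) = -14*17 = -238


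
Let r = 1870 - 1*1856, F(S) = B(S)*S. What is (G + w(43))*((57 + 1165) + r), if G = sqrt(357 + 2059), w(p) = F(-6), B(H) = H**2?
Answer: -266976 + 4944*sqrt(151) ≈ -2.0622e+5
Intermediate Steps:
F(S) = S**3 (F(S) = S**2*S = S**3)
w(p) = -216 (w(p) = (-6)**3 = -216)
G = 4*sqrt(151) (G = sqrt(2416) = 4*sqrt(151) ≈ 49.153)
r = 14 (r = 1870 - 1856 = 14)
(G + w(43))*((57 + 1165) + r) = (4*sqrt(151) - 216)*((57 + 1165) + 14) = (-216 + 4*sqrt(151))*(1222 + 14) = (-216 + 4*sqrt(151))*1236 = -266976 + 4944*sqrt(151)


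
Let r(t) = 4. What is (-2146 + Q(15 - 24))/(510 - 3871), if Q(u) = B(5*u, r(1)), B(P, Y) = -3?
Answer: 2149/3361 ≈ 0.63939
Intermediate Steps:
Q(u) = -3
(-2146 + Q(15 - 24))/(510 - 3871) = (-2146 - 3)/(510 - 3871) = -2149/(-3361) = -2149*(-1/3361) = 2149/3361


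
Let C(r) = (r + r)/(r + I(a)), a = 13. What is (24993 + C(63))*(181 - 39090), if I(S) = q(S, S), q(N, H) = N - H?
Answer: -972530455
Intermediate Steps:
I(S) = 0 (I(S) = S - S = 0)
C(r) = 2 (C(r) = (r + r)/(r + 0) = (2*r)/r = 2)
(24993 + C(63))*(181 - 39090) = (24993 + 2)*(181 - 39090) = 24995*(-38909) = -972530455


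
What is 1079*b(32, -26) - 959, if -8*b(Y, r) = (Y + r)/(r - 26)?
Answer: -15095/16 ≈ -943.44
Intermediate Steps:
b(Y, r) = -(Y + r)/(8*(-26 + r)) (b(Y, r) = -(Y + r)/(8*(r - 26)) = -(Y + r)/(8*(-26 + r)))
1079*b(32, -26) - 959 = 1079*((-1*32 - 1*(-26))/(8*(-26 - 26))) - 959 = 1079*((⅛)*(-32 + 26)/(-52)) - 959 = 1079*((⅛)*(-1/52)*(-6)) - 959 = 1079*(3/208) - 959 = 249/16 - 959 = -15095/16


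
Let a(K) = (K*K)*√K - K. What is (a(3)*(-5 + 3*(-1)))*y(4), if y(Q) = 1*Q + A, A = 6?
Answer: 240 - 720*√3 ≈ -1007.1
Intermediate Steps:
a(K) = K^(5/2) - K (a(K) = K²*√K - K = K^(5/2) - K)
y(Q) = 6 + Q (y(Q) = 1*Q + 6 = Q + 6 = 6 + Q)
(a(3)*(-5 + 3*(-1)))*y(4) = ((3^(5/2) - 1*3)*(-5 + 3*(-1)))*(6 + 4) = ((9*√3 - 3)*(-5 - 3))*10 = ((-3 + 9*√3)*(-8))*10 = (24 - 72*√3)*10 = 240 - 720*√3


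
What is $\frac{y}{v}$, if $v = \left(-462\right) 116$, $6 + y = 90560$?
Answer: $- \frac{45277}{26796} \approx -1.6897$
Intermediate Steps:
$y = 90554$ ($y = -6 + 90560 = 90554$)
$v = -53592$
$\frac{y}{v} = \frac{90554}{-53592} = 90554 \left(- \frac{1}{53592}\right) = - \frac{45277}{26796}$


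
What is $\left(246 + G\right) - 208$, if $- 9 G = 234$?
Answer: $12$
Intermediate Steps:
$G = -26$ ($G = \left(- \frac{1}{9}\right) 234 = -26$)
$\left(246 + G\right) - 208 = \left(246 - 26\right) - 208 = 220 - 208 = 12$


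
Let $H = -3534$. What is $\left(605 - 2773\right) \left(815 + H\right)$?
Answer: $5894792$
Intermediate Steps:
$\left(605 - 2773\right) \left(815 + H\right) = \left(605 - 2773\right) \left(815 - 3534\right) = \left(-2168\right) \left(-2719\right) = 5894792$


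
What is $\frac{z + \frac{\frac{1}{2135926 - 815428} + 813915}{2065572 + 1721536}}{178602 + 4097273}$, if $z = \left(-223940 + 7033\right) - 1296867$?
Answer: $- \frac{1514036739633971029}{4276617753509782200} \approx -0.35403$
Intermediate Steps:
$z = -1513774$ ($z = -216907 - 1296867 = -1513774$)
$\frac{z + \frac{\frac{1}{2135926 - 815428} + 813915}{2065572 + 1721536}}{178602 + 4097273} = \frac{-1513774 + \frac{\frac{1}{2135926 - 815428} + 813915}{2065572 + 1721536}}{178602 + 4097273} = \frac{-1513774 + \frac{\frac{1}{1320498} + 813915}{3787108}}{4275875} = \left(-1513774 + \left(\frac{1}{1320498} + 813915\right) \frac{1}{3787108}\right) \frac{1}{4275875} = \left(-1513774 + \frac{1074773129671}{1320498} \cdot \frac{1}{3787108}\right) \frac{1}{4275875} = \left(-1513774 + \frac{1074773129671}{5000868539784}\right) \frac{1}{4275875} = \left(- \frac{7570183698169855145}{5000868539784}\right) \frac{1}{4275875} = - \frac{1514036739633971029}{4276617753509782200}$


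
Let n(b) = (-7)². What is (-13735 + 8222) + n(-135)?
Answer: -5464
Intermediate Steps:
n(b) = 49
(-13735 + 8222) + n(-135) = (-13735 + 8222) + 49 = -5513 + 49 = -5464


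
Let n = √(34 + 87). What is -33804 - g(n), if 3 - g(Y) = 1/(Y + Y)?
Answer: -743753/22 ≈ -33807.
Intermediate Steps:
n = 11 (n = √121 = 11)
g(Y) = 3 - 1/(2*Y) (g(Y) = 3 - 1/(Y + Y) = 3 - 1/(2*Y))
-33804 - g(n) = -33804 - (3 - ½/11) = -33804 - (3 - ½*1/11) = -33804 - (3 - 1/22) = -33804 - 1*65/22 = -33804 - 65/22 = -743753/22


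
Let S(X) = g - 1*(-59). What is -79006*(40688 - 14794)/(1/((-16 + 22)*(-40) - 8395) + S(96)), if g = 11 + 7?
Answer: -8832661039070/332447 ≈ -2.6569e+7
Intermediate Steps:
g = 18
S(X) = 77 (S(X) = 18 - 1*(-59) = 18 + 59 = 77)
-79006*(40688 - 14794)/(1/((-16 + 22)*(-40) - 8395) + S(96)) = -79006*(40688 - 14794)/(1/((-16 + 22)*(-40) - 8395) + 77) = -79006*25894/(1/(6*(-40) - 8395) + 77) = -79006*25894/(1/(-240 - 8395) + 77) = -79006*25894/(1/(-8635) + 77) = -79006*25894/(-1/8635 + 77) = -79006/((664894/8635)*(1/25894)) = -79006/332447/111797345 = -79006*111797345/332447 = -8832661039070/332447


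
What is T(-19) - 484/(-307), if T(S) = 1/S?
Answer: 8889/5833 ≈ 1.5239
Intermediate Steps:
T(-19) - 484/(-307) = 1/(-19) - 484/(-307) = -1/19 - 484*(-1)/307 = -1/19 - 1*(-484/307) = -1/19 + 484/307 = 8889/5833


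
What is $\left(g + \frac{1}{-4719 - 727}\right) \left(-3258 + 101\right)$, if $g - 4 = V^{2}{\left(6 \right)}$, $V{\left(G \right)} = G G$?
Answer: $- \frac{3192989349}{778} \approx -4.1041 \cdot 10^{6}$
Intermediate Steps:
$V{\left(G \right)} = G^{2}$
$g = 1300$ ($g = 4 + \left(6^{2}\right)^{2} = 4 + 36^{2} = 4 + 1296 = 1300$)
$\left(g + \frac{1}{-4719 - 727}\right) \left(-3258 + 101\right) = \left(1300 + \frac{1}{-4719 - 727}\right) \left(-3258 + 101\right) = \left(1300 + \frac{1}{-5446}\right) \left(-3157\right) = \left(1300 - \frac{1}{5446}\right) \left(-3157\right) = \frac{7079799}{5446} \left(-3157\right) = - \frac{3192989349}{778}$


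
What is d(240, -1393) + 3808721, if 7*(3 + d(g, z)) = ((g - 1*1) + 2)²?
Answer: 26719107/7 ≈ 3.8170e+6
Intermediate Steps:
d(g, z) = -3 + (1 + g)²/7 (d(g, z) = -3 + ((g - 1*1) + 2)²/7 = -3 + ((g - 1) + 2)²/7 = -3 + ((-1 + g) + 2)²/7 = -3 + (1 + g)²/7)
d(240, -1393) + 3808721 = (-3 + (1 + 240)²/7) + 3808721 = (-3 + (⅐)*241²) + 3808721 = (-3 + (⅐)*58081) + 3808721 = (-3 + 58081/7) + 3808721 = 58060/7 + 3808721 = 26719107/7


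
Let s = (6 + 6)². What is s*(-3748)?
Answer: -539712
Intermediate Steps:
s = 144 (s = 12² = 144)
s*(-3748) = 144*(-3748) = -539712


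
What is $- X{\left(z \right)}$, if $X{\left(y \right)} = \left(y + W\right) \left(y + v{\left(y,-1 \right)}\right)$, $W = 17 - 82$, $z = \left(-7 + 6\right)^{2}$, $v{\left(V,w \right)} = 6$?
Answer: $448$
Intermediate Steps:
$z = 1$ ($z = \left(-1\right)^{2} = 1$)
$W = -65$
$X{\left(y \right)} = \left(-65 + y\right) \left(6 + y\right)$ ($X{\left(y \right)} = \left(y - 65\right) \left(y + 6\right) = \left(-65 + y\right) \left(6 + y\right)$)
$- X{\left(z \right)} = - (-390 + 1^{2} - 59) = - (-390 + 1 - 59) = \left(-1\right) \left(-448\right) = 448$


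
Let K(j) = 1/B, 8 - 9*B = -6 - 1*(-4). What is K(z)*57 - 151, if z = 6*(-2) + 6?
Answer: -997/10 ≈ -99.700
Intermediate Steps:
z = -6 (z = -12 + 6 = -6)
B = 10/9 (B = 8/9 - (-6 - 1*(-4))/9 = 8/9 - (-6 + 4)/9 = 8/9 - ⅑*(-2) = 8/9 + 2/9 = 10/9 ≈ 1.1111)
K(j) = 9/10 (K(j) = 1/(10/9) = 9/10)
K(z)*57 - 151 = (9/10)*57 - 151 = 513/10 - 151 = -997/10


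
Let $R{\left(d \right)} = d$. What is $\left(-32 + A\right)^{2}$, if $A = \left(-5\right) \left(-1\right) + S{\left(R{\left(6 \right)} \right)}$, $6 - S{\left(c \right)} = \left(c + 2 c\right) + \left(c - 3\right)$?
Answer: $1764$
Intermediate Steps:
$S{\left(c \right)} = 9 - 4 c$ ($S{\left(c \right)} = 6 - \left(\left(c + 2 c\right) + \left(c - 3\right)\right) = 6 - \left(3 c + \left(-3 + c\right)\right) = 6 - \left(-3 + 4 c\right) = 9 - 4 c$)
$A = -10$ ($A = \left(-5\right) \left(-1\right) + \left(9 - 24\right) = 5 + \left(9 - 24\right) = 5 - 15 = -10$)
$\left(-32 + A\right)^{2} = \left(-32 - 10\right)^{2} = \left(-42\right)^{2} = 1764$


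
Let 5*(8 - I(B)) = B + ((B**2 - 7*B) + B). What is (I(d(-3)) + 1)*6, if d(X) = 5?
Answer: 54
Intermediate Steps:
I(B) = 8 + B - B**2/5 (I(B) = 8 - (B + ((B**2 - 7*B) + B))/5 = 8 - (B + (B**2 - 6*B))/5 = 8 - (B**2 - 5*B)/5 = 8 + (B - B**2/5) = 8 + B - B**2/5)
(I(d(-3)) + 1)*6 = ((8 + 5 - 1/5*5**2) + 1)*6 = ((8 + 5 - 1/5*25) + 1)*6 = ((8 + 5 - 5) + 1)*6 = (8 + 1)*6 = 9*6 = 54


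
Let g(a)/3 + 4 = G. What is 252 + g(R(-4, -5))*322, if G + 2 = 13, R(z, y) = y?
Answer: 7014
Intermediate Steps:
G = 11 (G = -2 + 13 = 11)
g(a) = 21 (g(a) = -12 + 3*11 = -12 + 33 = 21)
252 + g(R(-4, -5))*322 = 252 + 21*322 = 252 + 6762 = 7014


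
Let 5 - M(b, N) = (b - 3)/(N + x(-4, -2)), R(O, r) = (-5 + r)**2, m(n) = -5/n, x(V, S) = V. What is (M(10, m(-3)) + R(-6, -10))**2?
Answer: 54289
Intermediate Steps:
M(b, N) = 5 - (-3 + b)/(-4 + N) (M(b, N) = 5 - (b - 3)/(N - 4) = 5 - (-3 + b)/(-4 + N))
(M(10, m(-3)) + R(-6, -10))**2 = ((-17 - 1*10 + 5*(-5/(-3)))/(-4 - 5/(-3)) + (-5 - 10)**2)**2 = ((-17 - 10 + 5*(-5*(-1/3)))/(-4 - 5*(-1/3)) + (-15)**2)**2 = ((-17 - 10 + 5*(5/3))/(-4 + 5/3) + 225)**2 = ((-17 - 10 + 25/3)/(-7/3) + 225)**2 = (-3/7*(-56/3) + 225)**2 = (8 + 225)**2 = 233**2 = 54289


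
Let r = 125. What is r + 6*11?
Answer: 191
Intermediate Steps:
r + 6*11 = 125 + 6*11 = 125 + 66 = 191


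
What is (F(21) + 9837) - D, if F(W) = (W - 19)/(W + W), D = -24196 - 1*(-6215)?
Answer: 584179/21 ≈ 27818.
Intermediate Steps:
D = -17981 (D = -24196 + 6215 = -17981)
F(W) = (-19 + W)/(2*W) (F(W) = (-19 + W)/((2*W)) = (-19 + W)*(1/(2*W)) = (-19 + W)/(2*W))
(F(21) + 9837) - D = ((½)*(-19 + 21)/21 + 9837) - 1*(-17981) = ((½)*(1/21)*2 + 9837) + 17981 = (1/21 + 9837) + 17981 = 206578/21 + 17981 = 584179/21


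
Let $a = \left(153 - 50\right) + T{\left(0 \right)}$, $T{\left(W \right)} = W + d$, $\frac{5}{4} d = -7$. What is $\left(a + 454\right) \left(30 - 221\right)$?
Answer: $- \frac{526587}{5} \approx -1.0532 \cdot 10^{5}$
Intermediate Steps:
$d = - \frac{28}{5}$ ($d = \frac{4}{5} \left(-7\right) = - \frac{28}{5} \approx -5.6$)
$T{\left(W \right)} = - \frac{28}{5} + W$ ($T{\left(W \right)} = W - \frac{28}{5} = - \frac{28}{5} + W$)
$a = \frac{487}{5}$ ($a = \left(153 - 50\right) + \left(- \frac{28}{5} + 0\right) = 103 - \frac{28}{5} = \frac{487}{5} \approx 97.4$)
$\left(a + 454\right) \left(30 - 221\right) = \left(\frac{487}{5} + 454\right) \left(30 - 221\right) = \frac{2757}{5} \left(-191\right) = - \frac{526587}{5}$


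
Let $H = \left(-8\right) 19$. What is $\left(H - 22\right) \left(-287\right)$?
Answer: $49938$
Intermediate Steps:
$H = -152$
$\left(H - 22\right) \left(-287\right) = \left(-152 - 22\right) \left(-287\right) = \left(-174\right) \left(-287\right) = 49938$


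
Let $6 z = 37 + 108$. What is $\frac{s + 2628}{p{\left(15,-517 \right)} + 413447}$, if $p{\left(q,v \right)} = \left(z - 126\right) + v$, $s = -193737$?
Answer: $- \frac{1146654}{2476969} \approx -0.46293$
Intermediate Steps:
$z = \frac{145}{6}$ ($z = \frac{37 + 108}{6} = \frac{1}{6} \cdot 145 = \frac{145}{6} \approx 24.167$)
$p{\left(q,v \right)} = - \frac{611}{6} + v$ ($p{\left(q,v \right)} = \left(\frac{145}{6} - 126\right) + v = - \frac{611}{6} + v$)
$\frac{s + 2628}{p{\left(15,-517 \right)} + 413447} = \frac{-193737 + 2628}{\left(- \frac{611}{6} - 517\right) + 413447} = - \frac{191109}{- \frac{3713}{6} + 413447} = - \frac{191109}{\frac{2476969}{6}} = \left(-191109\right) \frac{6}{2476969} = - \frac{1146654}{2476969}$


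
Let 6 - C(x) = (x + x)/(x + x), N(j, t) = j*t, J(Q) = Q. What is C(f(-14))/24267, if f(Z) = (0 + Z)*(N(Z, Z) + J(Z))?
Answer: 5/24267 ≈ 0.00020604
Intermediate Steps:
f(Z) = Z*(Z + Z²) (f(Z) = (0 + Z)*(Z*Z + Z) = Z*(Z² + Z) = Z*(Z + Z²))
C(x) = 5 (C(x) = 6 - (x + x)/(x + x) = 6 - 2*x/(2*x) = 6 - 2*x*1/(2*x) = 6 - 1*1 = 6 - 1 = 5)
C(f(-14))/24267 = 5/24267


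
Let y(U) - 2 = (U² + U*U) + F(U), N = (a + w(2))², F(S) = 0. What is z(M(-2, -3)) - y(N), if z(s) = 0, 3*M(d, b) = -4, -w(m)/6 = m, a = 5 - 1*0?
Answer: -4804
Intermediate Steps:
a = 5 (a = 5 + 0 = 5)
w(m) = -6*m
M(d, b) = -4/3 (M(d, b) = (⅓)*(-4) = -4/3)
N = 49 (N = (5 - 6*2)² = (5 - 12)² = (-7)² = 49)
y(U) = 2 + 2*U² (y(U) = 2 + ((U² + U*U) + 0) = 2 + ((U² + U²) + 0) = 2 + (2*U² + 0) = 2 + 2*U²)
z(M(-2, -3)) - y(N) = 0 - (2 + 2*49²) = 0 - (2 + 2*2401) = 0 - (2 + 4802) = 0 - 1*4804 = 0 - 4804 = -4804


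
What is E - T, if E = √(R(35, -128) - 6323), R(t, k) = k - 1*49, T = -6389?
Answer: 6389 + 10*I*√65 ≈ 6389.0 + 80.623*I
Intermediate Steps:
R(t, k) = -49 + k (R(t, k) = k - 49 = -49 + k)
E = 10*I*√65 (E = √((-49 - 128) - 6323) = √(-177 - 6323) = √(-6500) = 10*I*√65 ≈ 80.623*I)
E - T = 10*I*√65 - 1*(-6389) = 10*I*√65 + 6389 = 6389 + 10*I*√65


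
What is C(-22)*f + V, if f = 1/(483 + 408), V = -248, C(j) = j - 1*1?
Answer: -220991/891 ≈ -248.03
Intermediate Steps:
C(j) = -1 + j (C(j) = j - 1 = -1 + j)
f = 1/891 ≈ 0.0011223
C(-22)*f + V = (-1 - 22)*(1/891) - 248 = -23*1/891 - 248 = -23/891 - 248 = -220991/891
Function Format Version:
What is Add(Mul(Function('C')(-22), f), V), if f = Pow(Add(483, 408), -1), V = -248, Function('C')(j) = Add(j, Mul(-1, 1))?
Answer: Rational(-220991, 891) ≈ -248.03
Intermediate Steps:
Function('C')(j) = Add(-1, j) (Function('C')(j) = Add(j, -1) = Add(-1, j))
f = Rational(1, 891) (f = Pow(891, -1) = Rational(1, 891) ≈ 0.0011223)
Add(Mul(Function('C')(-22), f), V) = Add(Mul(Add(-1, -22), Rational(1, 891)), -248) = Add(Mul(-23, Rational(1, 891)), -248) = Add(Rational(-23, 891), -248) = Rational(-220991, 891)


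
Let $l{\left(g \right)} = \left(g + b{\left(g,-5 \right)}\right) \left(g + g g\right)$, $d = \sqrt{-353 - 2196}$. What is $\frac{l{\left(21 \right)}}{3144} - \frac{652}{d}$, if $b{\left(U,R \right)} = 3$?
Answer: $\frac{462}{131} + \frac{652 i \sqrt{2549}}{2549} \approx 3.5267 + 12.914 i$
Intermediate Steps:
$d = i \sqrt{2549}$ ($d = \sqrt{-2549} = i \sqrt{2549} \approx 50.488 i$)
$l{\left(g \right)} = \left(3 + g\right) \left(g + g^{2}\right)$ ($l{\left(g \right)} = \left(g + 3\right) \left(g + g g\right) = \left(3 + g\right) \left(g + g^{2}\right)$)
$\frac{l{\left(21 \right)}}{3144} - \frac{652}{d} = \frac{21 \left(3 + 21^{2} + 4 \cdot 21\right)}{3144} - \frac{652}{i \sqrt{2549}} = 21 \left(3 + 441 + 84\right) \frac{1}{3144} - 652 \left(- \frac{i \sqrt{2549}}{2549}\right) = 21 \cdot 528 \cdot \frac{1}{3144} + \frac{652 i \sqrt{2549}}{2549} = 11088 \cdot \frac{1}{3144} + \frac{652 i \sqrt{2549}}{2549} = \frac{462}{131} + \frac{652 i \sqrt{2549}}{2549}$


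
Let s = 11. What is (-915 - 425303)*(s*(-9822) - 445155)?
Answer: 235782518946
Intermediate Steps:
(-915 - 425303)*(s*(-9822) - 445155) = (-915 - 425303)*(11*(-9822) - 445155) = -426218*(-108042 - 445155) = -426218*(-553197) = 235782518946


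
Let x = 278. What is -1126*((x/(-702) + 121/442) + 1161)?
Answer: -7799754145/5967 ≈ -1.3071e+6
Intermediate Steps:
-1126*((x/(-702) + 121/442) + 1161) = -1126*((278/(-702) + 121/442) + 1161) = -1126*((278*(-1/702) + 121*(1/442)) + 1161) = -1126*((-139/351 + 121/442) + 1161) = -1126*(-1459/11934 + 1161) = -1126*13853915/11934 = -7799754145/5967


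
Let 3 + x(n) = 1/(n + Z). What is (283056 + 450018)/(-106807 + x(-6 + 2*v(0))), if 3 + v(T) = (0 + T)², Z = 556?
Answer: -132930752/19368213 ≈ -6.8633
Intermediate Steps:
v(T) = -3 + T² (v(T) = -3 + (0 + T)² = -3 + T²)
x(n) = -3 + 1/(556 + n) (x(n) = -3 + 1/(n + 556) = -3 + 1/(556 + n))
(283056 + 450018)/(-106807 + x(-6 + 2*v(0))) = (283056 + 450018)/(-106807 + (-1667 - 3*(-6 + 2*(-3 + 0²)))/(556 + (-6 + 2*(-3 + 0²)))) = 733074/(-106807 + (-1667 - 3*(-6 + 2*(-3 + 0)))/(556 + (-6 + 2*(-3 + 0)))) = 733074/(-106807 + (-1667 - 3*(-6 + 2*(-3)))/(556 + (-6 + 2*(-3)))) = 733074/(-106807 + (-1667 - 3*(-6 - 6))/(556 + (-6 - 6))) = 733074/(-106807 + (-1667 - 3*(-12))/(556 - 12)) = 733074/(-106807 + (-1667 + 36)/544) = 733074/(-106807 + (1/544)*(-1631)) = 733074/(-106807 - 1631/544) = 733074/(-58104639/544) = 733074*(-544/58104639) = -132930752/19368213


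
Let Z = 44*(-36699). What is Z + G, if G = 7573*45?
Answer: -1273971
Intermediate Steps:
G = 340785
Z = -1614756
Z + G = -1614756 + 340785 = -1273971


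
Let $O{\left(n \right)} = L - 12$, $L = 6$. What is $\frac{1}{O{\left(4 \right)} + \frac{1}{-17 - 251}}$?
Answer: $- \frac{268}{1609} \approx -0.16656$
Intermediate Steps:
$O{\left(n \right)} = -6$ ($O{\left(n \right)} = 6 - 12 = -6$)
$\frac{1}{O{\left(4 \right)} + \frac{1}{-17 - 251}} = \frac{1}{-6 + \frac{1}{-17 - 251}} = \frac{1}{-6 + \frac{1}{-268}} = \frac{1}{-6 - \frac{1}{268}} = \frac{1}{- \frac{1609}{268}} = - \frac{268}{1609}$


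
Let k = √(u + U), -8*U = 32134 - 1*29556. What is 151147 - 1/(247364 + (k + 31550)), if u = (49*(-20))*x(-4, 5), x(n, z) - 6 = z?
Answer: 47032732721760315/311172121993 + 2*I*√44409/311172121993 ≈ 1.5115e+5 + 1.3545e-9*I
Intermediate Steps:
x(n, z) = 6 + z
U = -1289/4 (U = -(32134 - 1*29556)/8 = -(32134 - 29556)/8 = -⅛*2578 = -1289/4 ≈ -322.25)
u = -10780 (u = (49*(-20))*(6 + 5) = -980*11 = -10780)
k = I*√44409/2 (k = √(-10780 - 1289/4) = √(-44409/4) = I*√44409/2 ≈ 105.37*I)
151147 - 1/(247364 + (k + 31550)) = 151147 - 1/(247364 + (I*√44409/2 + 31550)) = 151147 - 1/(247364 + (31550 + I*√44409/2)) = 151147 - 1/(278914 + I*√44409/2)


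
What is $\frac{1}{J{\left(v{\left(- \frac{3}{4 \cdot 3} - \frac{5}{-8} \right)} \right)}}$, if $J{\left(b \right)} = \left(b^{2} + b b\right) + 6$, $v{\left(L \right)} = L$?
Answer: $\frac{32}{201} \approx 0.1592$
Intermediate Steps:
$J{\left(b \right)} = 6 + 2 b^{2}$ ($J{\left(b \right)} = \left(b^{2} + b^{2}\right) + 6 = 2 b^{2} + 6 = 6 + 2 b^{2}$)
$\frac{1}{J{\left(v{\left(- \frac{3}{4 \cdot 3} - \frac{5}{-8} \right)} \right)}} = \frac{1}{6 + 2 \left(- \frac{3}{4 \cdot 3} - \frac{5}{-8}\right)^{2}} = \frac{1}{6 + 2 \left(- \frac{3}{12} - - \frac{5}{8}\right)^{2}} = \frac{1}{6 + 2 \left(\left(-3\right) \frac{1}{12} + \frac{5}{8}\right)^{2}} = \frac{1}{6 + 2 \left(- \frac{1}{4} + \frac{5}{8}\right)^{2}} = \frac{1}{6 + 2 \left(\frac{3}{8}\right)^{2}} = \frac{1}{6 + 2 \cdot \frac{9}{64}} = \frac{1}{6 + \frac{9}{32}} = \frac{1}{\frac{201}{32}} = \frac{32}{201}$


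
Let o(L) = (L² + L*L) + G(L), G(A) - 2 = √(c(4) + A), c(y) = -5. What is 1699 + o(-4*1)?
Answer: 1733 + 3*I ≈ 1733.0 + 3.0*I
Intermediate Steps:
G(A) = 2 + √(-5 + A)
o(L) = 2 + √(-5 + L) + 2*L² (o(L) = (L² + L*L) + (2 + √(-5 + L)) = (L² + L²) + (2 + √(-5 + L)) = 2*L² + (2 + √(-5 + L)) = 2 + √(-5 + L) + 2*L²)
1699 + o(-4*1) = 1699 + (2 + √(-5 - 4*1) + 2*(-4*1)²) = 1699 + (2 + √(-5 - 4) + 2*(-4)²) = 1699 + (2 + √(-9) + 2*16) = 1699 + (2 + 3*I + 32) = 1699 + (34 + 3*I) = 1733 + 3*I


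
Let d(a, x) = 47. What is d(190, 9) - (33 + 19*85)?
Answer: -1601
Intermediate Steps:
d(190, 9) - (33 + 19*85) = 47 - (33 + 19*85) = 47 - (33 + 1615) = 47 - 1*1648 = 47 - 1648 = -1601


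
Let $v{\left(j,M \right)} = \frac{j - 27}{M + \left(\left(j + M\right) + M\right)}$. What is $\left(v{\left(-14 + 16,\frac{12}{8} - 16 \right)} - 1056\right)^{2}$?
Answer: $\frac{7673409604}{6889} \approx 1.1139 \cdot 10^{6}$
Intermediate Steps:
$v{\left(j,M \right)} = \frac{-27 + j}{j + 3 M}$ ($v{\left(j,M \right)} = \frac{-27 + j}{M + \left(\left(M + j\right) + M\right)} = \frac{-27 + j}{M + \left(j + 2 M\right)} = \frac{-27 + j}{j + 3 M}$)
$\left(v{\left(-14 + 16,\frac{12}{8} - 16 \right)} - 1056\right)^{2} = \left(\frac{-27 + \left(-14 + 16\right)}{\left(-14 + 16\right) + 3 \left(\frac{12}{8} - 16\right)} - 1056\right)^{2} = \left(\frac{-27 + 2}{2 + 3 \left(12 \cdot \frac{1}{8} - 16\right)} - 1056\right)^{2} = \left(\frac{1}{2 + 3 \left(\frac{3}{2} - 16\right)} \left(-25\right) - 1056\right)^{2} = \left(\frac{1}{2 + 3 \left(- \frac{29}{2}\right)} \left(-25\right) - 1056\right)^{2} = \left(\frac{1}{2 - \frac{87}{2}} \left(-25\right) - 1056\right)^{2} = \left(\frac{1}{- \frac{83}{2}} \left(-25\right) - 1056\right)^{2} = \left(\left(- \frac{2}{83}\right) \left(-25\right) - 1056\right)^{2} = \left(\frac{50}{83} - 1056\right)^{2} = \left(- \frac{87598}{83}\right)^{2} = \frac{7673409604}{6889}$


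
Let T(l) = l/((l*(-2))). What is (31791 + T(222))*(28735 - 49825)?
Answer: -670461645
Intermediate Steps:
T(l) = -½ (T(l) = l/((-2*l)) = l*(-1/(2*l)) = -½)
(31791 + T(222))*(28735 - 49825) = (31791 - ½)*(28735 - 49825) = (63581/2)*(-21090) = -670461645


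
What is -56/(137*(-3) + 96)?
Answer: 8/45 ≈ 0.17778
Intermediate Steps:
-56/(137*(-3) + 96) = -56/(-411 + 96) = -56/(-315) = -56*(-1/315) = 8/45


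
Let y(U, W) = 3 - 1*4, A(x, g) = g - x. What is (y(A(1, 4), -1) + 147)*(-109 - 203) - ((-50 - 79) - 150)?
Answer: -45273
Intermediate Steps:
y(U, W) = -1 (y(U, W) = 3 - 4 = -1)
(y(A(1, 4), -1) + 147)*(-109 - 203) - ((-50 - 79) - 150) = (-1 + 147)*(-109 - 203) - ((-50 - 79) - 150) = 146*(-312) - (-129 - 150) = -45552 - 1*(-279) = -45552 + 279 = -45273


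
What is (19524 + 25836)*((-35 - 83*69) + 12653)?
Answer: 312575760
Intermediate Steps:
(19524 + 25836)*((-35 - 83*69) + 12653) = 45360*((-35 - 5727) + 12653) = 45360*(-5762 + 12653) = 45360*6891 = 312575760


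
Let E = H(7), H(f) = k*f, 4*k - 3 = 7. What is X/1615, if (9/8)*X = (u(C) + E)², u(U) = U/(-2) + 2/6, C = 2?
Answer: 20402/130815 ≈ 0.15596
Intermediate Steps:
k = 5/2 (k = ¾ + (¼)*7 = ¾ + 7/4 = 5/2 ≈ 2.5000)
H(f) = 5*f/2
E = 35/2 (E = (5/2)*7 = 35/2 ≈ 17.500)
u(U) = ⅓ - U/2 (u(U) = U*(-½) + 2*(⅙) = -U/2 + ⅓ = ⅓ - U/2)
X = 20402/81 (X = 8*((⅓ - ½*2) + 35/2)²/9 = 8*((⅓ - 1) + 35/2)²/9 = 8*(-⅔ + 35/2)²/9 = 8*(101/6)²/9 = (8/9)*(10201/36) = 20402/81 ≈ 251.88)
X/1615 = (20402/81)/1615 = (20402/81)*(1/1615) = 20402/130815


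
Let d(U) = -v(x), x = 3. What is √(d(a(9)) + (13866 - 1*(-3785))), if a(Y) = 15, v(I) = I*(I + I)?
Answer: √17633 ≈ 132.79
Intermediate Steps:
v(I) = 2*I² (v(I) = I*(2*I) = 2*I²)
d(U) = -18 (d(U) = -2*3² = -2*9 = -1*18 = -18)
√(d(a(9)) + (13866 - 1*(-3785))) = √(-18 + (13866 - 1*(-3785))) = √(-18 + (13866 + 3785)) = √(-18 + 17651) = √17633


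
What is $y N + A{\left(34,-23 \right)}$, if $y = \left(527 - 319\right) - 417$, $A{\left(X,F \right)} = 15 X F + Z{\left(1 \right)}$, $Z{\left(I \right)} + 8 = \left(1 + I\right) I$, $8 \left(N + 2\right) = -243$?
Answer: $- \frac{39757}{8} \approx -4969.6$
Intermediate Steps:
$N = - \frac{259}{8}$ ($N = -2 + \frac{1}{8} \left(-243\right) = -2 - \frac{243}{8} = - \frac{259}{8} \approx -32.375$)
$Z{\left(I \right)} = -8 + I \left(1 + I\right)$ ($Z{\left(I \right)} = -8 + \left(1 + I\right) I = -8 + I \left(1 + I\right)$)
$A{\left(X,F \right)} = -6 + 15 F X$ ($A{\left(X,F \right)} = 15 X F + \left(-8 + 1 + 1^{2}\right) = 15 F X + \left(-8 + 1 + 1\right) = 15 F X - 6 = -6 + 15 F X$)
$y = -209$ ($y = 208 - 417 = -209$)
$y N + A{\left(34,-23 \right)} = \left(-209\right) \left(- \frac{259}{8}\right) + \left(-6 + 15 \left(-23\right) 34\right) = \frac{54131}{8} - 11736 = - \frac{39757}{8}$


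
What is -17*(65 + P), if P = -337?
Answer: 4624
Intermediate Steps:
-17*(65 + P) = -17*(65 - 337) = -17*(-272) = 4624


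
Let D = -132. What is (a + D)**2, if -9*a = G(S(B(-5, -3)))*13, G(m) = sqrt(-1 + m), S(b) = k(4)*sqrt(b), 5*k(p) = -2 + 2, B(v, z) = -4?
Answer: 1411175/81 + 1144*I/3 ≈ 17422.0 + 381.33*I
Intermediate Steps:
k(p) = 0 (k(p) = (-2 + 2)/5 = (1/5)*0 = 0)
S(b) = 0 (S(b) = 0*sqrt(b) = 0)
a = -13*I/9 (a = -sqrt(-1 + 0)*13/9 = -sqrt(-1)*13/9 = -I*13/9 = -13*I/9 ≈ -1.4444*I)
(a + D)**2 = (-13*I/9 - 132)**2 = (-132 - 13*I/9)**2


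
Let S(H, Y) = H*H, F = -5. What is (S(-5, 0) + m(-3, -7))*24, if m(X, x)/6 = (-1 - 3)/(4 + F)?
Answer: 1176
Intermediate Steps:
S(H, Y) = H²
m(X, x) = 24 (m(X, x) = 6*((-1 - 3)/(4 - 5)) = 6*(-4/(-1)) = 6*(-4*(-1)) = 6*4 = 24)
(S(-5, 0) + m(-3, -7))*24 = ((-5)² + 24)*24 = (25 + 24)*24 = 49*24 = 1176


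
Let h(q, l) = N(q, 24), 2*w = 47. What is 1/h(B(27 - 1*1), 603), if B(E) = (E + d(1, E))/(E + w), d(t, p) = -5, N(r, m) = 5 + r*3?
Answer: 11/69 ≈ 0.15942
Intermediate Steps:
N(r, m) = 5 + 3*r
w = 47/2 (w = (1/2)*47 = 47/2 ≈ 23.500)
B(E) = (-5 + E)/(47/2 + E) (B(E) = (E - 5)/(E + 47/2) = (-5 + E)/(47/2 + E))
h(q, l) = 5 + 3*q
1/h(B(27 - 1*1), 603) = 1/(5 + 3*(2*(-5 + (27 - 1*1))/(47 + 2*(27 - 1*1)))) = 1/(5 + 3*(2*(-5 + (27 - 1))/(47 + 2*(27 - 1)))) = 1/(5 + 3*(2*(-5 + 26)/(47 + 2*26))) = 1/(5 + 3*(2*21/(47 + 52))) = 1/(5 + 3*(2*21/99)) = 1/(5 + 3*(2*(1/99)*21)) = 1/(5 + 3*(14/33)) = 1/(5 + 14/11) = 1/(69/11) = 11/69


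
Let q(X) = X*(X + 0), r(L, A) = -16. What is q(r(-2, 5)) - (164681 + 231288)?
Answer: -395713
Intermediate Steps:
q(X) = X**2 (q(X) = X*X = X**2)
q(r(-2, 5)) - (164681 + 231288) = (-16)**2 - (164681 + 231288) = 256 - 1*395969 = 256 - 395969 = -395713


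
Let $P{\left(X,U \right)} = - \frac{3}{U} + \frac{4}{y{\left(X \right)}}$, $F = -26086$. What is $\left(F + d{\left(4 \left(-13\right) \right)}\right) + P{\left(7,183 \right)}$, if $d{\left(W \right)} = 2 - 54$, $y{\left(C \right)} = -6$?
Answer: $- \frac{4783379}{183} \approx -26139.0$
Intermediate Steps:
$P{\left(X,U \right)} = - \frac{2}{3} - \frac{3}{U}$ ($P{\left(X,U \right)} = - \frac{3}{U} + \frac{4}{-6} = - \frac{3}{U} + 4 \left(- \frac{1}{6}\right) = - \frac{3}{U} - \frac{2}{3} = - \frac{2}{3} - \frac{3}{U}$)
$d{\left(W \right)} = -52$ ($d{\left(W \right)} = 2 - 54 = -52$)
$\left(F + d{\left(4 \left(-13\right) \right)}\right) + P{\left(7,183 \right)} = \left(-26086 - 52\right) - \left(\frac{2}{3} + \frac{3}{183}\right) = -26138 - \frac{125}{183} = - \frac{4783379}{183}$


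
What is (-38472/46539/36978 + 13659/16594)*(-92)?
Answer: -180208037197610/2379744353529 ≈ -75.726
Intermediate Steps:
(-38472/46539/36978 + 13659/16594)*(-92) = (-38472*1/46539*(1/36978) + 13659*(1/16594))*(-92) = (-12824/15513*1/36978 + 13659/16594)*(-92) = (-6412/286819857 + 13659/16594)*(-92) = (3917566026035/4759488707058)*(-92) = -180208037197610/2379744353529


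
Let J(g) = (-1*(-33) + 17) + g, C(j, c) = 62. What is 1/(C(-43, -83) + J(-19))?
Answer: 1/93 ≈ 0.010753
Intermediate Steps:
J(g) = 50 + g (J(g) = (33 + 17) + g = 50 + g)
1/(C(-43, -83) + J(-19)) = 1/(62 + (50 - 19)) = 1/(62 + 31) = 1/93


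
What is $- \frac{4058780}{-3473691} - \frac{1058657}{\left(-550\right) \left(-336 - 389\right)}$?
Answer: $- \frac{2059008767987}{1385134286250} \approx -1.4865$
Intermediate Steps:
$- \frac{4058780}{-3473691} - \frac{1058657}{\left(-550\right) \left(-336 - 389\right)} = \left(-4058780\right) \left(- \frac{1}{3473691}\right) - \frac{1058657}{\left(-550\right) \left(-725\right)} = \frac{4058780}{3473691} - \frac{1058657}{398750} = - \frac{2059008767987}{1385134286250}$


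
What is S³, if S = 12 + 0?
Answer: 1728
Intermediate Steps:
S = 12
S³ = 12³ = 1728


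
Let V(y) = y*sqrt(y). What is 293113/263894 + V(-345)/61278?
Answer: 293113/263894 - 115*I*sqrt(345)/20426 ≈ 1.1107 - 0.10457*I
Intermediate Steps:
V(y) = y**(3/2)
293113/263894 + V(-345)/61278 = 293113/263894 + (-345)**(3/2)/61278 = 293113*(1/263894) - 345*I*sqrt(345)*(1/61278) = 293113/263894 - 115*I*sqrt(345)/20426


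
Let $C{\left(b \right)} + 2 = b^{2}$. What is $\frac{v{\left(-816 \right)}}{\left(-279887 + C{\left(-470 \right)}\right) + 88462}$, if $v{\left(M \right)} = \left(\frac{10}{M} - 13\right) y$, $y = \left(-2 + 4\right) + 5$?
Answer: $- \frac{37163}{12024984} \approx -0.0030905$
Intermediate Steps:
$C{\left(b \right)} = -2 + b^{2}$
$y = 7$ ($y = 2 + 5 = 7$)
$v{\left(M \right)} = -91 + \frac{70}{M}$ ($v{\left(M \right)} = \left(\frac{10}{M} - 13\right) 7 = \left(-13 + \frac{10}{M}\right) 7 = -91 + \frac{70}{M}$)
$\frac{v{\left(-816 \right)}}{\left(-279887 + C{\left(-470 \right)}\right) + 88462} = \frac{-91 + \frac{70}{-816}}{\left(-279887 - \left(2 - \left(-470\right)^{2}\right)\right) + 88462} = \frac{-91 + 70 \left(- \frac{1}{816}\right)}{\left(-279887 + \left(-2 + 220900\right)\right) + 88462} = \frac{-91 - \frac{35}{408}}{\left(-279887 + 220898\right) + 88462} = - \frac{37163}{408 \left(-58989 + 88462\right)} = - \frac{37163}{408 \cdot 29473} = \left(- \frac{37163}{408}\right) \frac{1}{29473} = - \frac{37163}{12024984}$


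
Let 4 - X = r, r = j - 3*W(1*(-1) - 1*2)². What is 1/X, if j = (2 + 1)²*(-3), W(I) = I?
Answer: 1/58 ≈ 0.017241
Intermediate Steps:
j = -27 (j = 3²*(-3) = 9*(-3) = -27)
r = -54 (r = -27 - 3*(1*(-1) - 1*2)² = -27 - 3*(-1 - 2)² = -27 - 3*(-3)² = -27 - 3*9 = -27 - 27 = -54)
X = 58 (X = 4 - 1*(-54) = 4 + 54 = 58)
1/X = 1/58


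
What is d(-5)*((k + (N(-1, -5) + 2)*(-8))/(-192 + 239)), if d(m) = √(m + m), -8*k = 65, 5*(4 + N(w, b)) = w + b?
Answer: 699*I*√10/1880 ≈ 1.1758*I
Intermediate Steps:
N(w, b) = -4 + b/5 + w/5 (N(w, b) = -4 + (w + b)/5 = -4 + (b + w)/5 = -4 + (b/5 + w/5) = -4 + b/5 + w/5)
k = -65/8 (k = -⅛*65 = -65/8 ≈ -8.1250)
d(m) = √2*√m (d(m) = √(2*m) = √2*√m)
d(-5)*((k + (N(-1, -5) + 2)*(-8))/(-192 + 239)) = (√2*√(-5))*((-65/8 + ((-4 + (⅕)*(-5) + (⅕)*(-1)) + 2)*(-8))/(-192 + 239)) = (√2*(I*√5))*((-65/8 + ((-4 - 1 - ⅕) + 2)*(-8))/47) = (I*√10)*((-65/8 + (-26/5 + 2)*(-8))*(1/47)) = (I*√10)*((-65/8 - 16/5*(-8))*(1/47)) = (I*√10)*((-65/8 + 128/5)*(1/47)) = (I*√10)*((699/40)*(1/47)) = (I*√10)*(699/1880) = 699*I*√10/1880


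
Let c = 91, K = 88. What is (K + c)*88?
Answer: 15752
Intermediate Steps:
(K + c)*88 = (88 + 91)*88 = 179*88 = 15752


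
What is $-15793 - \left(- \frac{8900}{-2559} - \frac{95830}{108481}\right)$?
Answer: $- \frac{4384902519977}{277602879} \approx -15796.0$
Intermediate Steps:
$-15793 - \left(- \frac{8900}{-2559} - \frac{95830}{108481}\right) = -15793 - \left(\left(-8900\right) \left(- \frac{1}{2559}\right) - \frac{95830}{108481}\right) = -15793 - \left(\frac{8900}{2559} - \frac{95830}{108481}\right) = -15793 - \frac{720251930}{277602879} = - \frac{4384902519977}{277602879}$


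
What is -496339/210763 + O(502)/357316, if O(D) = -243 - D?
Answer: -177506884559/75308992108 ≈ -2.3570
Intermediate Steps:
-496339/210763 + O(502)/357316 = -496339/210763 + (-243 - 1*502)/357316 = -496339*1/210763 + (-243 - 502)*(1/357316) = -496339/210763 - 745*1/357316 = -496339/210763 - 745/357316 = -177506884559/75308992108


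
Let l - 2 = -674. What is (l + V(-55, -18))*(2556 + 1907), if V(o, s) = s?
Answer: -3079470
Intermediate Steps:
l = -672 (l = 2 - 674 = -672)
(l + V(-55, -18))*(2556 + 1907) = (-672 - 18)*(2556 + 1907) = -690*4463 = -3079470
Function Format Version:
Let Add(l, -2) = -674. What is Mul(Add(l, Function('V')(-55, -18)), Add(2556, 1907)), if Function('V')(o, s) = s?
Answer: -3079470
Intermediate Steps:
l = -672 (l = Add(2, -674) = -672)
Mul(Add(l, Function('V')(-55, -18)), Add(2556, 1907)) = Mul(Add(-672, -18), Add(2556, 1907)) = Mul(-690, 4463) = -3079470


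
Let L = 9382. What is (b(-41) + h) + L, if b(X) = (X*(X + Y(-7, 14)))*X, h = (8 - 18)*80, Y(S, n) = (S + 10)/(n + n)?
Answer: -1684449/28 ≈ -60159.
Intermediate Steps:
Y(S, n) = (10 + S)/(2*n) (Y(S, n) = (10 + S)/((2*n)) = (10 + S)*(1/(2*n)) = (10 + S)/(2*n))
h = -800 (h = -10*80 = -800)
b(X) = X²*(3/28 + X) (b(X) = (X*(X + (½)*(10 - 7)/14))*X = (X*(X + (½)*(1/14)*3))*X = (X*(X + 3/28))*X = (X*(3/28 + X))*X = X²*(3/28 + X))
(b(-41) + h) + L = ((-41)²*(3/28 - 41) - 800) + 9382 = (1681*(-1145/28) - 800) + 9382 = (-1924745/28 - 800) + 9382 = -1947145/28 + 9382 = -1684449/28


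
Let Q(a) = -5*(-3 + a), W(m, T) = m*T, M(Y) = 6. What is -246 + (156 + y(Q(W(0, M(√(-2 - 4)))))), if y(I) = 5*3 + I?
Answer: -60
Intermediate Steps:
W(m, T) = T*m
Q(a) = 15 - 5*a
y(I) = 15 + I
-246 + (156 + y(Q(W(0, M(√(-2 - 4)))))) = -246 + (156 + (15 + (15 - 30*0))) = -246 + (156 + (15 + (15 - 5*0))) = -246 + (156 + (15 + (15 + 0))) = -246 + (156 + (15 + 15)) = -246 + (156 + 30) = -246 + 186 = -60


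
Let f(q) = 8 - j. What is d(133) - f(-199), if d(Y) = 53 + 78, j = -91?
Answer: 32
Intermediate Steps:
f(q) = 99 (f(q) = 8 - 1*(-91) = 8 + 91 = 99)
d(Y) = 131
d(133) - f(-199) = 131 - 1*99 = 131 - 99 = 32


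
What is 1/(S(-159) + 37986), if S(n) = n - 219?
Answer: 1/37608 ≈ 2.6590e-5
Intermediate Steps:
S(n) = -219 + n
1/(S(-159) + 37986) = 1/((-219 - 159) + 37986) = 1/(-378 + 37986) = 1/37608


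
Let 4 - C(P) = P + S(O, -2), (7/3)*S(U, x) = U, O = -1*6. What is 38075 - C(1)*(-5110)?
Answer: 66545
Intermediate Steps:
O = -6
S(U, x) = 3*U/7
C(P) = 46/7 - P (C(P) = 4 - (P + (3/7)*(-6)) = 4 - (P - 18/7) = 4 - (-18/7 + P) = 4 + (18/7 - P) = 46/7 - P)
38075 - C(1)*(-5110) = 38075 - (46/7 - 1*1)*(-5110) = 38075 - (46/7 - 1)*(-5110) = 38075 - 39*(-5110)/7 = 38075 - 1*(-28470) = 38075 + 28470 = 66545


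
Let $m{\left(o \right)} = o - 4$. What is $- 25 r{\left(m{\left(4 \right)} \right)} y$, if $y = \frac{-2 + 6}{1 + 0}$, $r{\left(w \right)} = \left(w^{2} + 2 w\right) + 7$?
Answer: $-700$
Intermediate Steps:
$m{\left(o \right)} = -4 + o$
$r{\left(w \right)} = 7 + w^{2} + 2 w$
$y = 4$ ($y = \frac{4}{1} = 4 \cdot 1 = 4$)
$- 25 r{\left(m{\left(4 \right)} \right)} y = - 25 \left(7 + \left(-4 + 4\right)^{2} + 2 \left(-4 + 4\right)\right) 4 = - 25 \left(7 + 0^{2} + 2 \cdot 0\right) 4 = - 25 \left(7 + 0 + 0\right) 4 = \left(-25\right) 7 \cdot 4 = \left(-175\right) 4 = -700$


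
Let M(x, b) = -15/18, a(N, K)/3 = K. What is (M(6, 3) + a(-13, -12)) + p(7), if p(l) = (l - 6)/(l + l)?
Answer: -772/21 ≈ -36.762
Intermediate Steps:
a(N, K) = 3*K
M(x, b) = -⅚ (M(x, b) = -15*1/18 = -⅚)
p(l) = (-6 + l)/(2*l) (p(l) = (-6 + l)/((2*l)) = (-6 + l)*(1/(2*l)) = (-6 + l)/(2*l))
(M(6, 3) + a(-13, -12)) + p(7) = (-⅚ + 3*(-12)) + (½)*(-6 + 7)/7 = (-⅚ - 36) + (½)*(⅐)*1 = -221/6 + 1/14 = -772/21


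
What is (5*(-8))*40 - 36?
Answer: -1636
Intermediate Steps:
(5*(-8))*40 - 36 = -40*40 - 36 = -1600 - 36 = -1636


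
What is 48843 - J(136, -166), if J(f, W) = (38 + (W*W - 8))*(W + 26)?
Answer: 3910883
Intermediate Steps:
J(f, W) = (26 + W)*(30 + W**2) (J(f, W) = (38 + (W**2 - 8))*(26 + W) = (38 + (-8 + W**2))*(26 + W) = (30 + W**2)*(26 + W) = (26 + W)*(30 + W**2))
48843 - J(136, -166) = 48843 - (780 + (-166)**3 + 26*(-166)**2 + 30*(-166)) = 48843 - (780 - 4574296 + 26*27556 - 4980) = 48843 - (780 - 4574296 + 716456 - 4980) = 48843 - 1*(-3862040) = 48843 + 3862040 = 3910883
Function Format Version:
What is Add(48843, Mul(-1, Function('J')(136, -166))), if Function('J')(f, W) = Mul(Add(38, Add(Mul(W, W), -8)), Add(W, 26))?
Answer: 3910883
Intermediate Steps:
Function('J')(f, W) = Mul(Add(26, W), Add(30, Pow(W, 2))) (Function('J')(f, W) = Mul(Add(38, Add(Pow(W, 2), -8)), Add(26, W)) = Mul(Add(38, Add(-8, Pow(W, 2))), Add(26, W)) = Mul(Add(30, Pow(W, 2)), Add(26, W)) = Mul(Add(26, W), Add(30, Pow(W, 2))))
Add(48843, Mul(-1, Function('J')(136, -166))) = Add(48843, Mul(-1, Add(780, Pow(-166, 3), Mul(26, Pow(-166, 2)), Mul(30, -166)))) = Add(48843, Mul(-1, Add(780, -4574296, Mul(26, 27556), -4980))) = Add(48843, Mul(-1, Add(780, -4574296, 716456, -4980))) = Add(48843, Mul(-1, -3862040)) = Add(48843, 3862040) = 3910883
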